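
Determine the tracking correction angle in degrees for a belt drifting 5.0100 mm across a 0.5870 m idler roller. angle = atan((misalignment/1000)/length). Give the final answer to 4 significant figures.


misalign_m = 5.0100 / 1000 = 0.005010 m
angle = atan(0.005010 / 0.5870)
angle = 0.4890 deg


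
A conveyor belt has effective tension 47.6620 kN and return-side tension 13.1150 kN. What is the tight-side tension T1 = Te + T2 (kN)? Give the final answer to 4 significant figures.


T1 = Te + T2 = 47.6620 + 13.1150
T1 = 60.78 kN


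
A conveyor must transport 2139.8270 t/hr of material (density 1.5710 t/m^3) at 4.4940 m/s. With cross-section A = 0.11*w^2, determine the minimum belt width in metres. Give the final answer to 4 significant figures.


A_req = 2139.8270 / (4.4940 * 1.5710 * 3600) = 0.0841912 m^2
w = sqrt(0.0841912 / 0.11)
w = 0.8749 m


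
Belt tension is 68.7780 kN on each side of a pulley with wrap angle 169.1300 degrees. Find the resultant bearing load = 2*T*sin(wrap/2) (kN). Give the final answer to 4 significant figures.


F = 2 * 68.7780 * sin(169.1300/2 deg)
F = 136.9 kN


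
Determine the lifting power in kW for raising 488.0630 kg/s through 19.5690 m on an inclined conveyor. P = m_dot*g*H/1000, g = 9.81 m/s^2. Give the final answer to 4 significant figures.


P = 488.0630 * 9.81 * 19.5690 / 1000
P = 93.69 kW


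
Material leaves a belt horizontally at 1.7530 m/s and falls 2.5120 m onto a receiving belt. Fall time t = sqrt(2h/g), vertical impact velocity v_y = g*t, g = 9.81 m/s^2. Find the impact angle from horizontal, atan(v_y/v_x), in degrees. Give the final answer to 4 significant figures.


t = sqrt(2*2.5120/9.81) = 0.715633 s
v_y = 9.81 * 0.715633 = 7.02036 m/s
angle = atan(7.02036 / 1.7530) = 75.98 deg


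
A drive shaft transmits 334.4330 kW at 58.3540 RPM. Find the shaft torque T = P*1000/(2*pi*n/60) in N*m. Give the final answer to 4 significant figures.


omega = 2*pi*58.3540/60 = 6.11082 rad/s
T = 334.4330*1000 / 6.11082
T = 54730 N*m


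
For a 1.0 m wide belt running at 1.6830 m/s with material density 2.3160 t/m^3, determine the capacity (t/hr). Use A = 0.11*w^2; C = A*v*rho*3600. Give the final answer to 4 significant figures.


A = 0.11 * 1.0^2 = 0.11 m^2
C = 0.11 * 1.6830 * 2.3160 * 3600
C = 1544 t/hr


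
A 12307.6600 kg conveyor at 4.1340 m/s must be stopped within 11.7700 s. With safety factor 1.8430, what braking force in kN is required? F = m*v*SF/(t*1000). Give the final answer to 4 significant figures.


F = 12307.6600 * 4.1340 / 11.7700 * 1.8430 / 1000
F = 7.967 kN


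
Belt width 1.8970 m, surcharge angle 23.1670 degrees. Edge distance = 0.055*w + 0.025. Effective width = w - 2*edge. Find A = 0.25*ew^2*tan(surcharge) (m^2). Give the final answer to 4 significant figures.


edge = 0.055*1.8970 + 0.025 = 0.129335 m
ew = 1.8970 - 2*0.129335 = 1.63833 m
A = 0.25 * 1.63833^2 * tan(23.1670 deg)
A = 0.2871 m^2


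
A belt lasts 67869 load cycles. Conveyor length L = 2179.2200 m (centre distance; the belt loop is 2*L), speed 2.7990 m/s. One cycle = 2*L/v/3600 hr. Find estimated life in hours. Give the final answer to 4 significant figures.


cycle_time = 2 * 2179.2200 / 2.7990 / 3600 = 0.432539 hr
life = 67869 * 0.432539 = 29360 hours


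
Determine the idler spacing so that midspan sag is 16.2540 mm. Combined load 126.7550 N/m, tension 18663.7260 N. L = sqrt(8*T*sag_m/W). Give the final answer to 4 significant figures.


sag = 16.2540/1000 = 0.016254 m
L = sqrt(8 * 18663.7260 * 0.016254 / 126.7550)
L = 4.376 m


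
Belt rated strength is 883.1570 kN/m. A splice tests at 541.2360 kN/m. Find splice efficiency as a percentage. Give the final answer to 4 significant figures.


Eff = 541.2360 / 883.1570 * 100
Eff = 61.28 %


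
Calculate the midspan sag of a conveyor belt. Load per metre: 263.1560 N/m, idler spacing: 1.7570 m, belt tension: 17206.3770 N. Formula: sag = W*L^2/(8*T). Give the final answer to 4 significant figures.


sag = 263.1560 * 1.7570^2 / (8 * 17206.3770)
sag = 0.005902 m


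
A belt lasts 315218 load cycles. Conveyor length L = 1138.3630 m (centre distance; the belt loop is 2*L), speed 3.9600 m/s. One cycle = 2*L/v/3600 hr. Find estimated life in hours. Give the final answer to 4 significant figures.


cycle_time = 2 * 1138.3630 / 3.9600 / 3600 = 0.159703 hr
life = 315218 * 0.159703 = 50340 hours


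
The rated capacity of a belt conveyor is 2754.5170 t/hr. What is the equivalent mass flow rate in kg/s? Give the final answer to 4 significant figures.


m_dot = 2754.5170 * 1000 / 3600
m_dot = 765.1 kg/s


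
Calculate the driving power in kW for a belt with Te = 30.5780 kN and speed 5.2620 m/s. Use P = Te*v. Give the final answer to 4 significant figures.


P = Te * v = 30.5780 * 5.2620
P = 160.9 kW


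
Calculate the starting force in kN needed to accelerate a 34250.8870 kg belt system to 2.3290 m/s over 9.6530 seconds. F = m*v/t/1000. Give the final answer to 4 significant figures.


F = 34250.8870 * 2.3290 / 9.6530 / 1000
F = 8.264 kN


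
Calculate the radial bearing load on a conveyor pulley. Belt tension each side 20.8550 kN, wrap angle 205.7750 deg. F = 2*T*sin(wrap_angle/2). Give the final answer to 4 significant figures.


F = 2 * 20.8550 * sin(205.7750/2 deg)
F = 40.66 kN


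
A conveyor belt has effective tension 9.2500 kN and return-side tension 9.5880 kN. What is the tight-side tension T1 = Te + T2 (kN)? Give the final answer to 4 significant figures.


T1 = Te + T2 = 9.2500 + 9.5880
T1 = 18.84 kN


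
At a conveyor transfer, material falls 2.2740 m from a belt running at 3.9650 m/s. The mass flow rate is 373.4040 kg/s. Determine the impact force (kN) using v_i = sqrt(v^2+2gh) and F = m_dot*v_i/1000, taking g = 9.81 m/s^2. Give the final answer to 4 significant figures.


v_i = sqrt(3.9650^2 + 2*9.81*2.2740) = 7.7677 m/s
F = 373.4040 * 7.7677 / 1000
F = 2.900 kN


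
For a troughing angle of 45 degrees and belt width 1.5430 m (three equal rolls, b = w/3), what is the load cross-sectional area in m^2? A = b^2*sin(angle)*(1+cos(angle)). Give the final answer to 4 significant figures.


b = 1.5430/3 = 0.514333 m
A = 0.514333^2 * sin(45 deg) * (1 + cos(45 deg))
A = 0.3193 m^2


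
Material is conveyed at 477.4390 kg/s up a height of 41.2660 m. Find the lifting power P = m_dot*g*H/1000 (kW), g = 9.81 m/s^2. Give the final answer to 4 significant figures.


P = 477.4390 * 9.81 * 41.2660 / 1000
P = 193.3 kW


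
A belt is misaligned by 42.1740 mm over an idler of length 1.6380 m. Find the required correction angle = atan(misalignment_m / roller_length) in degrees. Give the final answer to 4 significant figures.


misalign_m = 42.1740 / 1000 = 0.042174 m
angle = atan(0.042174 / 1.6380)
angle = 1.475 deg


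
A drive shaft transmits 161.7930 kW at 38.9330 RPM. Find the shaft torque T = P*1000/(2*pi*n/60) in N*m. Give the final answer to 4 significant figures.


omega = 2*pi*38.9330/60 = 4.07705 rad/s
T = 161.7930*1000 / 4.07705
T = 39680 N*m


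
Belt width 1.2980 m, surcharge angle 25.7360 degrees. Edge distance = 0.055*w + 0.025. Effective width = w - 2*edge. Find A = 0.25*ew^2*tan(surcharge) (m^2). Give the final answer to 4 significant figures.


edge = 0.055*1.2980 + 0.025 = 0.09639 m
ew = 1.2980 - 2*0.09639 = 1.10522 m
A = 0.25 * 1.10522^2 * tan(25.7360 deg)
A = 0.1472 m^2


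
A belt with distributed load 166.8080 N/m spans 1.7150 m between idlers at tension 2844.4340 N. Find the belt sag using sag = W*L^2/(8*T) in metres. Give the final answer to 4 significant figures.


sag = 166.8080 * 1.7150^2 / (8 * 2844.4340)
sag = 0.02156 m


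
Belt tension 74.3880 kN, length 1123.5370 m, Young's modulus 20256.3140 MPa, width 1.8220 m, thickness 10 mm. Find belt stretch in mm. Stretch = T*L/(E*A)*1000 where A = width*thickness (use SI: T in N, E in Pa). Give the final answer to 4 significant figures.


A = 1.8220 * 0.01 = 0.01822 m^2
Stretch = 74.3880*1000 * 1123.5370 / (20256.3140e6 * 0.01822) * 1000
Stretch = 226.5 mm


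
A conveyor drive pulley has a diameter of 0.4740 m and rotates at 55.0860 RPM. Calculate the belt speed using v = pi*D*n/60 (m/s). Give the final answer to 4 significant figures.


v = pi * 0.4740 * 55.0860 / 60
v = 1.367 m/s


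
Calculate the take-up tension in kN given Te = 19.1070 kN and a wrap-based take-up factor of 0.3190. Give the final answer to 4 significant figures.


T_tu = 19.1070 * 0.3190
T_tu = 6.095 kN


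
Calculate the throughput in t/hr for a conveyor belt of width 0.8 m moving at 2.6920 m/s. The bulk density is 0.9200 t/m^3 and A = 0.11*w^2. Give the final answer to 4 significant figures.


A = 0.11 * 0.8^2 = 0.0704 m^2
C = 0.0704 * 2.6920 * 0.9200 * 3600
C = 627.7 t/hr


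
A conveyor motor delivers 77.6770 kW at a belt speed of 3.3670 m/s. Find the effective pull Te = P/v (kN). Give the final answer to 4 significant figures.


Te = P / v = 77.6770 / 3.3670
Te = 23.07 kN


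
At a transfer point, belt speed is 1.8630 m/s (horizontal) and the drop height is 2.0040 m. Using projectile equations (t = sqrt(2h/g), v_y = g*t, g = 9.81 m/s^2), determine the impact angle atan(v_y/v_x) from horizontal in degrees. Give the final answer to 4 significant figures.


t = sqrt(2*2.0040/9.81) = 0.639189 s
v_y = 9.81 * 0.639189 = 6.27044 m/s
angle = atan(6.27044 / 1.8630) = 73.45 deg


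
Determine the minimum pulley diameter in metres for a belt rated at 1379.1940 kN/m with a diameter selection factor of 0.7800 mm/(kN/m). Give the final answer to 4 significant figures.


D = 1379.1940 * 0.7800 / 1000
D = 1.076 m


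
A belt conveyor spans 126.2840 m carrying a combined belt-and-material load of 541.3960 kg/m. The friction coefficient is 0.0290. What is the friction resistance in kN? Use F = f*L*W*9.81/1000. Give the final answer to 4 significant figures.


F = 0.0290 * 126.2840 * 541.3960 * 9.81 / 1000
F = 19.45 kN


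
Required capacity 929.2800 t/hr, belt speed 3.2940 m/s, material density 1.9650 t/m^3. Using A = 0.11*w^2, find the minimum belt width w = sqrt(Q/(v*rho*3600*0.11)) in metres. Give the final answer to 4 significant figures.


A_req = 929.2800 / (3.2940 * 1.9650 * 3600) = 0.0398803 m^2
w = sqrt(0.0398803 / 0.11)
w = 0.6021 m


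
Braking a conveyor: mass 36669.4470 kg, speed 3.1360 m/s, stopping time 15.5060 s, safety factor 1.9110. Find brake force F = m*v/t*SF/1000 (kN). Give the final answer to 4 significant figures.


F = 36669.4470 * 3.1360 / 15.5060 * 1.9110 / 1000
F = 14.17 kN


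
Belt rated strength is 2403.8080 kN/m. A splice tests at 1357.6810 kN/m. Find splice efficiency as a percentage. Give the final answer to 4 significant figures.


Eff = 1357.6810 / 2403.8080 * 100
Eff = 56.48 %


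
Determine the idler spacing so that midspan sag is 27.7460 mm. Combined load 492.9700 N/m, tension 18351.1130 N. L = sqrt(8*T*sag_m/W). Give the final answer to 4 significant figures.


sag = 27.7460/1000 = 0.027746 m
L = sqrt(8 * 18351.1130 * 0.027746 / 492.9700)
L = 2.875 m


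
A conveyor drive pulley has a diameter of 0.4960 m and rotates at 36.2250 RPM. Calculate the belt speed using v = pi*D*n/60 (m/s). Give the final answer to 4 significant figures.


v = pi * 0.4960 * 36.2250 / 60
v = 0.9408 m/s


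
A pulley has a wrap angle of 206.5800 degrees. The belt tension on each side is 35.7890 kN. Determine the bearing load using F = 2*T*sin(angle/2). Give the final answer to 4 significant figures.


F = 2 * 35.7890 * sin(206.5800/2 deg)
F = 69.66 kN


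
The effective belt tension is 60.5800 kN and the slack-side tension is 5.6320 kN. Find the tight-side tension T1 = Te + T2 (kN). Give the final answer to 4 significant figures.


T1 = Te + T2 = 60.5800 + 5.6320
T1 = 66.21 kN


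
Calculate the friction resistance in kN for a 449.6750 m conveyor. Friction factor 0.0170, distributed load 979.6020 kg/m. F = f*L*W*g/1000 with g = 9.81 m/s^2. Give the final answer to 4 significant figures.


F = 0.0170 * 449.6750 * 979.6020 * 9.81 / 1000
F = 73.46 kN


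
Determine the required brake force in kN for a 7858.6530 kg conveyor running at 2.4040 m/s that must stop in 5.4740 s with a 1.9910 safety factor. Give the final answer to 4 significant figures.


F = 7858.6530 * 2.4040 / 5.4740 * 1.9910 / 1000
F = 6.871 kN


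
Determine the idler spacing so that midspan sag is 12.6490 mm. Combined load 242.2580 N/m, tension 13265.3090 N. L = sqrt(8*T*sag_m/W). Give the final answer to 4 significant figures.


sag = 12.6490/1000 = 0.012649 m
L = sqrt(8 * 13265.3090 * 0.012649 / 242.2580)
L = 2.354 m


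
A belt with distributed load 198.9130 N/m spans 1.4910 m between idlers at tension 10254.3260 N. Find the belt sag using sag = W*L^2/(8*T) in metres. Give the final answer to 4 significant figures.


sag = 198.9130 * 1.4910^2 / (8 * 10254.3260)
sag = 0.005390 m


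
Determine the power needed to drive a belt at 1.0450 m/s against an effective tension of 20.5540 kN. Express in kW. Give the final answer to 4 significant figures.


P = Te * v = 20.5540 * 1.0450
P = 21.48 kW


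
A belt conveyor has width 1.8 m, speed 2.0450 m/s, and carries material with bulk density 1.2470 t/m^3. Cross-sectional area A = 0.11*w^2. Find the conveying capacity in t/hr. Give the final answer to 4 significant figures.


A = 0.11 * 1.8^2 = 0.3564 m^2
C = 0.3564 * 2.0450 * 1.2470 * 3600
C = 3272 t/hr


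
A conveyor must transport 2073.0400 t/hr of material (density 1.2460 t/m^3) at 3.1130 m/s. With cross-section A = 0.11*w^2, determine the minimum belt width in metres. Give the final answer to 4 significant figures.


A_req = 2073.0400 / (3.1130 * 1.2460 * 3600) = 0.14846 m^2
w = sqrt(0.14846 / 0.11)
w = 1.162 m


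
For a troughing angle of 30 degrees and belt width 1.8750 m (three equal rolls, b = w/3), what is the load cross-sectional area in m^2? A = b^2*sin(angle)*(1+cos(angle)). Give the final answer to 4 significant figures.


b = 1.8750/3 = 0.625 m
A = 0.625^2 * sin(30 deg) * (1 + cos(30 deg))
A = 0.3645 m^2


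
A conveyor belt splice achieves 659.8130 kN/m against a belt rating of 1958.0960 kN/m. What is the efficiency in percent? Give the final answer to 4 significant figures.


Eff = 659.8130 / 1958.0960 * 100
Eff = 33.70 %


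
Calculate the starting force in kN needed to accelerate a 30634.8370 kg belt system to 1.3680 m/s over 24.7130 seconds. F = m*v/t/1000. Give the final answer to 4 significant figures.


F = 30634.8370 * 1.3680 / 24.7130 / 1000
F = 1.696 kN


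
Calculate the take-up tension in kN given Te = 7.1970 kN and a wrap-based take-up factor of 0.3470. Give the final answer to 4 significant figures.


T_tu = 7.1970 * 0.3470
T_tu = 2.497 kN


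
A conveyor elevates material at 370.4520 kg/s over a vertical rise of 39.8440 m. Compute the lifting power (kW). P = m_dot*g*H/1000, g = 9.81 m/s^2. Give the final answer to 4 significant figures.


P = 370.4520 * 9.81 * 39.8440 / 1000
P = 144.8 kW


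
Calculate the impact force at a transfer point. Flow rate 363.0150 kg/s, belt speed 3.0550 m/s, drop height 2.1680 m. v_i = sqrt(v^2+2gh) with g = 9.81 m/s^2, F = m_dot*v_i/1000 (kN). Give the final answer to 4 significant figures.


v_i = sqrt(3.0550^2 + 2*9.81*2.1680) = 7.20203 m/s
F = 363.0150 * 7.20203 / 1000
F = 2.614 kN


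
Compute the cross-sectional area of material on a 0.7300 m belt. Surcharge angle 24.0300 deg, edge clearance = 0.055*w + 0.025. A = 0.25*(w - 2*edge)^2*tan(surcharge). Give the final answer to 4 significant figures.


edge = 0.055*0.7300 + 0.025 = 0.06515 m
ew = 0.7300 - 2*0.06515 = 0.5997 m
A = 0.25 * 0.5997^2 * tan(24.0300 deg)
A = 0.04009 m^2


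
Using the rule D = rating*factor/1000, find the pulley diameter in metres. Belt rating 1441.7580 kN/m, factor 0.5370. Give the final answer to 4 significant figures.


D = 1441.7580 * 0.5370 / 1000
D = 0.7742 m


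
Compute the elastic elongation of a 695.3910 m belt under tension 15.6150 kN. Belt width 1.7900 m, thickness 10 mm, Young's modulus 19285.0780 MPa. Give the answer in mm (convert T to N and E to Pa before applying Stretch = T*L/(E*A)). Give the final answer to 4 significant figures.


A = 1.7900 * 0.01 = 0.01790 m^2
Stretch = 15.6150*1000 * 695.3910 / (19285.0780e6 * 0.01790) * 1000
Stretch = 31.46 mm


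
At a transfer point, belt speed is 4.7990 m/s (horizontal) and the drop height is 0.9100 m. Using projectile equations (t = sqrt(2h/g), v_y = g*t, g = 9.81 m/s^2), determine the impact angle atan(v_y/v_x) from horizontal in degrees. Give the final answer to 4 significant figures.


t = sqrt(2*0.9100/9.81) = 0.430726 s
v_y = 9.81 * 0.430726 = 4.22542 m/s
angle = atan(4.22542 / 4.7990) = 41.36 deg


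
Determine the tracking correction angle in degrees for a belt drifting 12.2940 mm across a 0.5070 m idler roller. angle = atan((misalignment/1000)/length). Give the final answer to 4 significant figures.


misalign_m = 12.2940 / 1000 = 0.012294 m
angle = atan(0.012294 / 0.5070)
angle = 1.389 deg


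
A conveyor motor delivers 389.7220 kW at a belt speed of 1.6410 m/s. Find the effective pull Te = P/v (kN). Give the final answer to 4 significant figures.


Te = P / v = 389.7220 / 1.6410
Te = 237.5 kN


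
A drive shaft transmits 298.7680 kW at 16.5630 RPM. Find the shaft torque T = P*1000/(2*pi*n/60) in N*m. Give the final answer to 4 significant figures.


omega = 2*pi*16.5630/60 = 1.73447 rad/s
T = 298.7680*1000 / 1.73447
T = 172300 N*m


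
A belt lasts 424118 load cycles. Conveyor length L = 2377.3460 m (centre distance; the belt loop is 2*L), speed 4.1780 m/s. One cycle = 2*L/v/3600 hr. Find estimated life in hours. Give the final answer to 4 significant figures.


cycle_time = 2 * 2377.3460 / 4.1780 / 3600 = 0.31612 hr
life = 424118 * 0.31612 = 134100 hours


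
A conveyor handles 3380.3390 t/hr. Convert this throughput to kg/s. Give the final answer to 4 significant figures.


m_dot = 3380.3390 * 1000 / 3600
m_dot = 939.0 kg/s


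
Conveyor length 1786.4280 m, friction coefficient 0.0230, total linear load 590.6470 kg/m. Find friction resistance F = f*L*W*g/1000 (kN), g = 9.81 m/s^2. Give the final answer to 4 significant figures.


F = 0.0230 * 1786.4280 * 590.6470 * 9.81 / 1000
F = 238.1 kN


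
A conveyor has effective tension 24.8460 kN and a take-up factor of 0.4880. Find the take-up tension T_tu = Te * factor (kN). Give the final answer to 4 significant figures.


T_tu = 24.8460 * 0.4880
T_tu = 12.12 kN


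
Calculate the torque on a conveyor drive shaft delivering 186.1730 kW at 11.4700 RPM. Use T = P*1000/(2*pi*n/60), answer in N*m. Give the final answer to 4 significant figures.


omega = 2*pi*11.4700/60 = 1.20114 rad/s
T = 186.1730*1000 / 1.20114
T = 155000 N*m


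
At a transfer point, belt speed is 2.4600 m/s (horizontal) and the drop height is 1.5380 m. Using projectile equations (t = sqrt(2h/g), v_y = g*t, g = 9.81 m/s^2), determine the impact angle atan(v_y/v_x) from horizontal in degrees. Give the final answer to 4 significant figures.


t = sqrt(2*1.5380/9.81) = 0.559962 s
v_y = 9.81 * 0.559962 = 5.49323 m/s
angle = atan(5.49323 / 2.4600) = 65.88 deg


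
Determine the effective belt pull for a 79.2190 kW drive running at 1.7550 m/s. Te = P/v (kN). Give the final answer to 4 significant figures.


Te = P / v = 79.2190 / 1.7550
Te = 45.14 kN


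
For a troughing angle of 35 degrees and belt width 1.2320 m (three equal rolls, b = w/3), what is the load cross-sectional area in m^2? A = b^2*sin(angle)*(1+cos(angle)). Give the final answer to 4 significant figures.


b = 1.2320/3 = 0.410667 m
A = 0.410667^2 * sin(35 deg) * (1 + cos(35 deg))
A = 0.1760 m^2


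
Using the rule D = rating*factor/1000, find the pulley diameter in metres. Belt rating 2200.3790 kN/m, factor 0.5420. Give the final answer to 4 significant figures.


D = 2200.3790 * 0.5420 / 1000
D = 1.193 m


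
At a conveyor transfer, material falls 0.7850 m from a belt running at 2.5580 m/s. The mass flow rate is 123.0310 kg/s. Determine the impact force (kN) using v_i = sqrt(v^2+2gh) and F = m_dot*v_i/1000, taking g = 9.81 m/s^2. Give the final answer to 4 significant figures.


v_i = sqrt(2.5580^2 + 2*9.81*0.7850) = 4.68456 m/s
F = 123.0310 * 4.68456 / 1000
F = 0.5763 kN


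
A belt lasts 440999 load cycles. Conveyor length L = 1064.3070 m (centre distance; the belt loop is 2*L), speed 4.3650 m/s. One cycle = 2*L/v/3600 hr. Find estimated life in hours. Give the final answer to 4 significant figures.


cycle_time = 2 * 1064.3070 / 4.3650 / 3600 = 0.13546 hr
life = 440999 * 0.13546 = 59740 hours


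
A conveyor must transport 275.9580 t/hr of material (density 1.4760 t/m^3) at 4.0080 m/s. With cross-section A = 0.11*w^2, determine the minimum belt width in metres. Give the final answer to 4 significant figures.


A_req = 275.9580 / (4.0080 * 1.4760 * 3600) = 0.0129577 m^2
w = sqrt(0.0129577 / 0.11)
w = 0.3432 m


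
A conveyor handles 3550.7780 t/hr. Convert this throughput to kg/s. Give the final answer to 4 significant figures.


m_dot = 3550.7780 * 1000 / 3600
m_dot = 986.3 kg/s


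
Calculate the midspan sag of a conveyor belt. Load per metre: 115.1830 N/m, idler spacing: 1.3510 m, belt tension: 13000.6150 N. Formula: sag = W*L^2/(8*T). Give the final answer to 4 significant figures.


sag = 115.1830 * 1.3510^2 / (8 * 13000.6150)
sag = 0.002021 m


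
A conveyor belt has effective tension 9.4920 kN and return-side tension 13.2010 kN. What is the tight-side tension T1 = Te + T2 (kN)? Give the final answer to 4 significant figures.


T1 = Te + T2 = 9.4920 + 13.2010
T1 = 22.69 kN


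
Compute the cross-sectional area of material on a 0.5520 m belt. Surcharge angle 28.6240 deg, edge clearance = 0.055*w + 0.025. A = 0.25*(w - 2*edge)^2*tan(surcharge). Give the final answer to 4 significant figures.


edge = 0.055*0.5520 + 0.025 = 0.05536 m
ew = 0.5520 - 2*0.05536 = 0.44128 m
A = 0.25 * 0.44128^2 * tan(28.6240 deg)
A = 0.02657 m^2


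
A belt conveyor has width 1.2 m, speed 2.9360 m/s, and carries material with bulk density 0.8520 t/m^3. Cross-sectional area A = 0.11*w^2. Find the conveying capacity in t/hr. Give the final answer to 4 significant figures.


A = 0.11 * 1.2^2 = 0.1584 m^2
C = 0.1584 * 2.9360 * 0.8520 * 3600
C = 1426 t/hr


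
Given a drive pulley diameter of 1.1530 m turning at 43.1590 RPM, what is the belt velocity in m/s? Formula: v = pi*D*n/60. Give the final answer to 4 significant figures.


v = pi * 1.1530 * 43.1590 / 60
v = 2.606 m/s


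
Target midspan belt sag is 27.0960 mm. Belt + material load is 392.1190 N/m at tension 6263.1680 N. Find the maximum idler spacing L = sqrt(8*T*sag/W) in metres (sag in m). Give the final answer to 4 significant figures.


sag = 27.0960/1000 = 0.027096 m
L = sqrt(8 * 6263.1680 * 0.027096 / 392.1190)
L = 1.861 m


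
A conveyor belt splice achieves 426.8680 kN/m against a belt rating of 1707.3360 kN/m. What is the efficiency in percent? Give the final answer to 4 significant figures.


Eff = 426.8680 / 1707.3360 * 100
Eff = 25.00 %


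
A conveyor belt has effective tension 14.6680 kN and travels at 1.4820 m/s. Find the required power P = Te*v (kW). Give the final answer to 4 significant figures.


P = Te * v = 14.6680 * 1.4820
P = 21.74 kW


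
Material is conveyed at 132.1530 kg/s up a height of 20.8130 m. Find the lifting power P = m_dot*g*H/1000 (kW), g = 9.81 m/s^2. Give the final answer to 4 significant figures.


P = 132.1530 * 9.81 * 20.8130 / 1000
P = 26.98 kW


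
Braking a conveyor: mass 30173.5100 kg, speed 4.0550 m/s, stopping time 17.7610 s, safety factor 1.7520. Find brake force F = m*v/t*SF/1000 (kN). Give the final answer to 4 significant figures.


F = 30173.5100 * 4.0550 / 17.7610 * 1.7520 / 1000
F = 12.07 kN


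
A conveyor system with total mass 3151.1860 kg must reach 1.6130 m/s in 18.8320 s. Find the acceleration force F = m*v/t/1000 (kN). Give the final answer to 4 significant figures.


F = 3151.1860 * 1.6130 / 18.8320 / 1000
F = 0.2699 kN


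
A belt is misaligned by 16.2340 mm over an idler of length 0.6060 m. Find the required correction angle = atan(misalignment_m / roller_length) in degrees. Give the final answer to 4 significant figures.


misalign_m = 16.2340 / 1000 = 0.016234 m
angle = atan(0.016234 / 0.6060)
angle = 1.535 deg


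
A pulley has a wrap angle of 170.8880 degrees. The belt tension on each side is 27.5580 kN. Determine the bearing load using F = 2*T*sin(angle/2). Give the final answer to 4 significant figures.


F = 2 * 27.5580 * sin(170.8880/2 deg)
F = 54.94 kN


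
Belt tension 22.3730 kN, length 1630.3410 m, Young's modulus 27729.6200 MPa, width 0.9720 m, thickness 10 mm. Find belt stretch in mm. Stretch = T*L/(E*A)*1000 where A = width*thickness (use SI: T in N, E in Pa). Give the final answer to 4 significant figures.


A = 0.9720 * 0.01 = 0.00972 m^2
Stretch = 22.3730*1000 * 1630.3410 / (27729.6200e6 * 0.00972) * 1000
Stretch = 135.3 mm


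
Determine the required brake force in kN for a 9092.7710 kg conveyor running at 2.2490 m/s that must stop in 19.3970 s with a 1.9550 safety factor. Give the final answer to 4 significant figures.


F = 9092.7710 * 2.2490 / 19.3970 * 1.9550 / 1000
F = 2.061 kN


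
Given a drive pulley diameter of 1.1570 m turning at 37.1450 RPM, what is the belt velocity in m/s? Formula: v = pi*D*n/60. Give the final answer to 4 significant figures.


v = pi * 1.1570 * 37.1450 / 60
v = 2.250 m/s


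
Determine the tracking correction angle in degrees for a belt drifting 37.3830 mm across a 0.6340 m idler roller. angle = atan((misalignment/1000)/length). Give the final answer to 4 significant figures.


misalign_m = 37.3830 / 1000 = 0.037383 m
angle = atan(0.037383 / 0.6340)
angle = 3.374 deg


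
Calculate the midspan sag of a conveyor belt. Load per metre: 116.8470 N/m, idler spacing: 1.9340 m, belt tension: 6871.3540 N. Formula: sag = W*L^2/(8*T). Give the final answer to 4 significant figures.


sag = 116.8470 * 1.9340^2 / (8 * 6871.3540)
sag = 0.007951 m


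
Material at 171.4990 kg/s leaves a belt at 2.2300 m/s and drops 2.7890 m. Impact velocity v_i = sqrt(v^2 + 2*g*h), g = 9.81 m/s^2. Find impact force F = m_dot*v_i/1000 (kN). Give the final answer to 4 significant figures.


v_i = sqrt(2.2300^2 + 2*9.81*2.7890) = 7.72613 m/s
F = 171.4990 * 7.72613 / 1000
F = 1.325 kN


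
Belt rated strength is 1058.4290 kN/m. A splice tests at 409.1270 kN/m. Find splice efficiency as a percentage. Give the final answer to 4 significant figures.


Eff = 409.1270 / 1058.4290 * 100
Eff = 38.65 %


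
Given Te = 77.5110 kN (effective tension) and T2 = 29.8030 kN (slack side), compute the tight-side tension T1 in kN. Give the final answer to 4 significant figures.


T1 = Te + T2 = 77.5110 + 29.8030
T1 = 107.3 kN


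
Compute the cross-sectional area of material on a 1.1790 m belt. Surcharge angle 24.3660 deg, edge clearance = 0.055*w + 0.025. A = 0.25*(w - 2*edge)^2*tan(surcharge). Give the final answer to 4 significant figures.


edge = 0.055*1.1790 + 0.025 = 0.089845 m
ew = 1.1790 - 2*0.089845 = 0.99931 m
A = 0.25 * 0.99931^2 * tan(24.3660 deg)
A = 0.1131 m^2


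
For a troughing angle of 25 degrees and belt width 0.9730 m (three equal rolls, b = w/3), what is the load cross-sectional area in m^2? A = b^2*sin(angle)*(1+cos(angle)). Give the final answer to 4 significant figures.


b = 0.9730/3 = 0.324333 m
A = 0.324333^2 * sin(25 deg) * (1 + cos(25 deg))
A = 0.08475 m^2


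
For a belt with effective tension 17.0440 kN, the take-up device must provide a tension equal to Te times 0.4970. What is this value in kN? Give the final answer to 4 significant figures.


T_tu = 17.0440 * 0.4970
T_tu = 8.471 kN


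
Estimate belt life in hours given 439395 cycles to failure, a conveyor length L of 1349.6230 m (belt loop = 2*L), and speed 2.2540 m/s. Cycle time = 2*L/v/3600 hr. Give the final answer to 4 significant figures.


cycle_time = 2 * 1349.6230 / 2.2540 / 3600 = 0.332649 hr
life = 439395 * 0.332649 = 146200 hours


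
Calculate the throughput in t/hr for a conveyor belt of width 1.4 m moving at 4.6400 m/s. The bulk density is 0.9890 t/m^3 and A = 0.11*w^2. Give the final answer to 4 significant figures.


A = 0.11 * 1.4^2 = 0.2156 m^2
C = 0.2156 * 4.6400 * 0.9890 * 3600
C = 3562 t/hr


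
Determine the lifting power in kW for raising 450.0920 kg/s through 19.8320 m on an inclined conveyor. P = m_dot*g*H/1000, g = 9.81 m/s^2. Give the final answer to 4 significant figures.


P = 450.0920 * 9.81 * 19.8320 / 1000
P = 87.57 kW


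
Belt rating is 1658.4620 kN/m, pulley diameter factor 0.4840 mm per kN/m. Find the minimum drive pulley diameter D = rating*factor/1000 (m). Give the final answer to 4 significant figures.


D = 1658.4620 * 0.4840 / 1000
D = 0.8027 m


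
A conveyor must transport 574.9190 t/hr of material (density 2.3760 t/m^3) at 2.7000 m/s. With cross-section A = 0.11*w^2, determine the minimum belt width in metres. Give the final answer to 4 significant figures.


A_req = 574.9190 / (2.7000 * 2.3760 * 3600) = 0.024894 m^2
w = sqrt(0.024894 / 0.11)
w = 0.4757 m


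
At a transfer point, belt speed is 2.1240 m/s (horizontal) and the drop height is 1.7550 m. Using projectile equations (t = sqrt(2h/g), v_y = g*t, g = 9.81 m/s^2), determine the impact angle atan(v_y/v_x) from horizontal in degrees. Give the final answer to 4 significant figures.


t = sqrt(2*1.7550/9.81) = 0.598162 s
v_y = 9.81 * 0.598162 = 5.86797 m/s
angle = atan(5.86797 / 2.1240) = 70.10 deg


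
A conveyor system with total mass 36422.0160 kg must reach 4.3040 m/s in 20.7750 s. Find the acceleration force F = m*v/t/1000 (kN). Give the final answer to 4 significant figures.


F = 36422.0160 * 4.3040 / 20.7750 / 1000
F = 7.546 kN


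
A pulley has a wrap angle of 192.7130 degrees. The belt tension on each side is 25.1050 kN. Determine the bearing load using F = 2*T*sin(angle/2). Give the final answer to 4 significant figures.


F = 2 * 25.1050 * sin(192.7130/2 deg)
F = 49.90 kN


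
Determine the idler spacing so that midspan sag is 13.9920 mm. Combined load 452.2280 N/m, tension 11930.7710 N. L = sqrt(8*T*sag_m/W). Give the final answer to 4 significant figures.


sag = 13.9920/1000 = 0.013992 m
L = sqrt(8 * 11930.7710 * 0.013992 / 452.2280)
L = 1.718 m


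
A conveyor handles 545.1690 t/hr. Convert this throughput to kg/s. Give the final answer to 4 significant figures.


m_dot = 545.1690 * 1000 / 3600
m_dot = 151.4 kg/s


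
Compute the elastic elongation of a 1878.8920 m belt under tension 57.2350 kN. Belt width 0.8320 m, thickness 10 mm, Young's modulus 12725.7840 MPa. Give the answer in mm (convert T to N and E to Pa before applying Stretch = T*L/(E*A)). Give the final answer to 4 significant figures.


A = 0.8320 * 0.01 = 0.00832 m^2
Stretch = 57.2350*1000 * 1878.8920 / (12725.7840e6 * 0.00832) * 1000
Stretch = 1016 mm


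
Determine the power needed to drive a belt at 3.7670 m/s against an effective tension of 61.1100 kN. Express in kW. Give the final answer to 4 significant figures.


P = Te * v = 61.1100 * 3.7670
P = 230.2 kW


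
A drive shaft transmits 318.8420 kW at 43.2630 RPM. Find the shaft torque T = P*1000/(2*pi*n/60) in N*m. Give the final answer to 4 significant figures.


omega = 2*pi*43.2630/60 = 4.53049 rad/s
T = 318.8420*1000 / 4.53049
T = 70380 N*m


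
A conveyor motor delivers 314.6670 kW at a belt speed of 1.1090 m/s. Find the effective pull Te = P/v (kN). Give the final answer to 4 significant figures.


Te = P / v = 314.6670 / 1.1090
Te = 283.7 kN


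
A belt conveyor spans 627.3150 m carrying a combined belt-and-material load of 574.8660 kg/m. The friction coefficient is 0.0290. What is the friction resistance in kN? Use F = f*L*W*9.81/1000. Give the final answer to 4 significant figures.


F = 0.0290 * 627.3150 * 574.8660 * 9.81 / 1000
F = 102.6 kN


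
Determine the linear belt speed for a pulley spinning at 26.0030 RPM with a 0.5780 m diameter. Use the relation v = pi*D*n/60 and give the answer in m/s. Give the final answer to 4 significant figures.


v = pi * 0.5780 * 26.0030 / 60
v = 0.7870 m/s


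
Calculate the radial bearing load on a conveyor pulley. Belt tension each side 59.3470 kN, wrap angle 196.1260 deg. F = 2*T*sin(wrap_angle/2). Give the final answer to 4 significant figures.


F = 2 * 59.3470 * sin(196.1260/2 deg)
F = 117.5 kN


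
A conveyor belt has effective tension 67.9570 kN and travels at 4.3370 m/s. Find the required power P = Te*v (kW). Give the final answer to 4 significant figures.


P = Te * v = 67.9570 * 4.3370
P = 294.7 kW


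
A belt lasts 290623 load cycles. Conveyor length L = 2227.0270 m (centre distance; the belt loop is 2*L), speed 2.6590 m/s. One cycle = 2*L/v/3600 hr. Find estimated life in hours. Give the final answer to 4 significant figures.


cycle_time = 2 * 2227.0270 / 2.6590 / 3600 = 0.465302 hr
life = 290623 * 0.465302 = 135200 hours


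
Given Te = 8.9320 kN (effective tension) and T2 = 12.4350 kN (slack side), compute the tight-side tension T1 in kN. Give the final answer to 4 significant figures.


T1 = Te + T2 = 8.9320 + 12.4350
T1 = 21.37 kN


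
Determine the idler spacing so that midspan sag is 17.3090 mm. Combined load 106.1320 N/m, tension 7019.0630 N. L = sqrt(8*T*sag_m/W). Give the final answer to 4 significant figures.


sag = 17.3090/1000 = 0.017309 m
L = sqrt(8 * 7019.0630 * 0.017309 / 106.1320)
L = 3.026 m


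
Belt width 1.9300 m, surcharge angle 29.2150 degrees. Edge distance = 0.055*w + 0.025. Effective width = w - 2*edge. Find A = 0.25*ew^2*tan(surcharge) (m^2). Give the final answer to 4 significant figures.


edge = 0.055*1.9300 + 0.025 = 0.13115 m
ew = 1.9300 - 2*0.13115 = 1.6677 m
A = 0.25 * 1.6677^2 * tan(29.2150 deg)
A = 0.3888 m^2


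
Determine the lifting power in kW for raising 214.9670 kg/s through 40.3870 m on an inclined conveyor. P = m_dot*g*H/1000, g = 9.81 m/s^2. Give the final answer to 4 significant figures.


P = 214.9670 * 9.81 * 40.3870 / 1000
P = 85.17 kW


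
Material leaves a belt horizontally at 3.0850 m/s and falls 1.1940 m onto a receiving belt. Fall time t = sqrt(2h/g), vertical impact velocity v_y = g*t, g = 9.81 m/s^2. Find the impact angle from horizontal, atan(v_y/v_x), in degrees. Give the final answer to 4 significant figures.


t = sqrt(2*1.1940/9.81) = 0.493381 s
v_y = 9.81 * 0.493381 = 4.84007 m/s
angle = atan(4.84007 / 3.0850) = 57.49 deg


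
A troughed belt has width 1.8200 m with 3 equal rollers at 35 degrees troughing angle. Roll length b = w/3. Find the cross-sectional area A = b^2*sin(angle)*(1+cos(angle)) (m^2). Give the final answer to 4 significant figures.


b = 1.8200/3 = 0.606667 m
A = 0.606667^2 * sin(35 deg) * (1 + cos(35 deg))
A = 0.3840 m^2


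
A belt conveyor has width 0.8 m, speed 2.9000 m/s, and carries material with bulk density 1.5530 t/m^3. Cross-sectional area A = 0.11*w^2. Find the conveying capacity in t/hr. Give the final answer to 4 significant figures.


A = 0.11 * 0.8^2 = 0.0704 m^2
C = 0.0704 * 2.9000 * 1.5530 * 3600
C = 1141 t/hr


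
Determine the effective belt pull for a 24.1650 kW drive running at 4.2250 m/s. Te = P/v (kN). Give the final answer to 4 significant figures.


Te = P / v = 24.1650 / 4.2250
Te = 5.720 kN


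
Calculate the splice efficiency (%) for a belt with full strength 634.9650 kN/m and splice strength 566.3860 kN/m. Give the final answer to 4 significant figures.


Eff = 566.3860 / 634.9650 * 100
Eff = 89.20 %


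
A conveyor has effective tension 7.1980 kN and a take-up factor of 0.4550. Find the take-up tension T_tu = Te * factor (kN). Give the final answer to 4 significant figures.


T_tu = 7.1980 * 0.4550
T_tu = 3.275 kN


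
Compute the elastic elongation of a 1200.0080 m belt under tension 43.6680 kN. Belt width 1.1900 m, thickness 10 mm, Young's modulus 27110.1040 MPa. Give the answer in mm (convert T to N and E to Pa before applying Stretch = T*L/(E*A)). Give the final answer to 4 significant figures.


A = 1.1900 * 0.01 = 0.01190 m^2
Stretch = 43.6680*1000 * 1200.0080 / (27110.1040e6 * 0.01190) * 1000
Stretch = 162.4 mm


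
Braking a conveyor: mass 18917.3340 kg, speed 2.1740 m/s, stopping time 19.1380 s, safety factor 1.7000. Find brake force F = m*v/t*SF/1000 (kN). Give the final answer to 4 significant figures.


F = 18917.3340 * 2.1740 / 19.1380 * 1.7000 / 1000
F = 3.653 kN


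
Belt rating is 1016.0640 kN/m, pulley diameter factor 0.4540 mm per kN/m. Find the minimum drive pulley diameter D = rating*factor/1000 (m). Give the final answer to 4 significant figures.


D = 1016.0640 * 0.4540 / 1000
D = 0.4613 m


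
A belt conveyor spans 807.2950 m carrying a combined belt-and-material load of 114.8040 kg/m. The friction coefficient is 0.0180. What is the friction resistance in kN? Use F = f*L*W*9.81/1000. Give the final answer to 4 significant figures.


F = 0.0180 * 807.2950 * 114.8040 * 9.81 / 1000
F = 16.37 kN


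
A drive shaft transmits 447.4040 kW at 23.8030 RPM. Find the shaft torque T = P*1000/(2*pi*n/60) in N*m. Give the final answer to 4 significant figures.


omega = 2*pi*23.8030/60 = 2.49264 rad/s
T = 447.4040*1000 / 2.49264
T = 179500 N*m


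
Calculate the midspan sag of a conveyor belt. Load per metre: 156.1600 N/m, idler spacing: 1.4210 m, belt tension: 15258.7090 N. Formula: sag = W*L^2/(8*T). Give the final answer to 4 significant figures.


sag = 156.1600 * 1.4210^2 / (8 * 15258.7090)
sag = 0.002583 m


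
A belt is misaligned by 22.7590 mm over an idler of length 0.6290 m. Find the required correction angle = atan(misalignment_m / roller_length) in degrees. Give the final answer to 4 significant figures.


misalign_m = 22.7590 / 1000 = 0.022759 m
angle = atan(0.022759 / 0.6290)
angle = 2.072 deg


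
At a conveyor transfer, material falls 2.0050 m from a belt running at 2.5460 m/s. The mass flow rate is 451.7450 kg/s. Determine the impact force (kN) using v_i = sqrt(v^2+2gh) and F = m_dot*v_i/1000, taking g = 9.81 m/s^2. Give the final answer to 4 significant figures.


v_i = sqrt(2.5460^2 + 2*9.81*2.0050) = 6.76906 m/s
F = 451.7450 * 6.76906 / 1000
F = 3.058 kN


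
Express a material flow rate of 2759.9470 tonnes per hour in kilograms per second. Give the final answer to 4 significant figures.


m_dot = 2759.9470 * 1000 / 3600
m_dot = 766.7 kg/s


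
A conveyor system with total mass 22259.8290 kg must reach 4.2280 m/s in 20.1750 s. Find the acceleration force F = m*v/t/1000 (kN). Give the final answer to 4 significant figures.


F = 22259.8290 * 4.2280 / 20.1750 / 1000
F = 4.665 kN


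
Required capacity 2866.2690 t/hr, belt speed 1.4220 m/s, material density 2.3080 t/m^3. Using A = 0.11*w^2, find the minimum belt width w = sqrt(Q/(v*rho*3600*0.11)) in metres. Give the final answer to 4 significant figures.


A_req = 2866.2690 / (1.4220 * 2.3080 * 3600) = 0.242593 m^2
w = sqrt(0.242593 / 0.11)
w = 1.485 m


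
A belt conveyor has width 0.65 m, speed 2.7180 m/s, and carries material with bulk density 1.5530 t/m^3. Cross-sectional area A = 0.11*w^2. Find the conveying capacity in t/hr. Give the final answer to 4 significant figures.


A = 0.11 * 0.65^2 = 0.046475 m^2
C = 0.046475 * 2.7180 * 1.5530 * 3600
C = 706.2 t/hr


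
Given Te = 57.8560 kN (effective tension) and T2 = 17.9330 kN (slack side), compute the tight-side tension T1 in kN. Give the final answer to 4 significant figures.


T1 = Te + T2 = 57.8560 + 17.9330
T1 = 75.79 kN


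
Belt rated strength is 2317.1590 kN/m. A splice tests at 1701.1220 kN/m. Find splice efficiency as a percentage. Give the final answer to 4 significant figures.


Eff = 1701.1220 / 2317.1590 * 100
Eff = 73.41 %
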